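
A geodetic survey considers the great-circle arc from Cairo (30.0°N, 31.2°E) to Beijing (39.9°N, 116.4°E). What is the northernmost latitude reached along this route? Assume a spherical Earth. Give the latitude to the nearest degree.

The great circle lies in the plane with unit normal n̂ = (p₁ × p₂)/|p₁ × p₂|.
Here n̂_z ≈ +0.715; the vertex latitude is φ_max = arccos|n̂_z| ≈ 44.4°.

≈ 44°N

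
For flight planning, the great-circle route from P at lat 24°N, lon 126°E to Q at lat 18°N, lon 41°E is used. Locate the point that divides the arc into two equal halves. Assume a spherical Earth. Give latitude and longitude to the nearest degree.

Convert each endpoint to a unit vector on the sphere (x = cos φ cos λ, y = cos φ sin λ, z = sin φ).
The central angle between the endpoints is δ = arccos(p₁·p₂) ≈ 1.368 rad (78.4°).
Interpolate at f = 1/2 with slerp weights a = sin((1−f)δ)/sin δ ≈ 0.645, b = sin(fδ)/sin δ ≈ 0.645.
p = a·p₁ + b·p₂ ≈ (0.117, 0.879, 0.462); φ = arcsin(p_z) ≈ 27.50°, λ = atan2(p_y, p_x) ≈ 82.44°.

≈ lat 27°N, lon 82°E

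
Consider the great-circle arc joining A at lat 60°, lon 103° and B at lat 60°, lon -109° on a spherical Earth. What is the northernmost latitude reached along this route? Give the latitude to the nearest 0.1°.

The great circle lies in the plane with unit normal n̂ = (p₁ × p₂)/|p₁ × p₂|.
Here n̂_z ≈ +0.157; the vertex latitude is φ_max = arccos|n̂_z| ≈ 81.0°.

≈ 81.0°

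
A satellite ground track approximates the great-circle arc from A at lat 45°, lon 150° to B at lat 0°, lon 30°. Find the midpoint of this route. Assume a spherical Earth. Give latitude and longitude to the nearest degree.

≈ lat 38°, lon 73°

The haversine formula gives a central angle δ ≈ 1.932 rad (110.7°) between the endpoints.
Interpolate at f = 1/2 with slerp weights a = sin((1−f)δ)/sin δ ≈ 0.879, b = sin(fδ)/sin δ ≈ 0.879.
p = a·p₁ + b·p₂ ≈ (0.223, 0.751, 0.622); φ = arcsin(p_z) ≈ 38.45°, λ = atan2(p_y, p_x) ≈ 73.45°.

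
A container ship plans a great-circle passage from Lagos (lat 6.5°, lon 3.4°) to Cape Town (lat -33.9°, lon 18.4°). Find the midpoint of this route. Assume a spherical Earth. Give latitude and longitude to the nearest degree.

Convert each endpoint to a unit vector on the sphere (x = cos φ cos λ, y = cos φ sin λ, z = sin φ).
The central angle between the endpoints is δ = arccos(p₁·p₂) ≈ 0.747 rad (42.8°).
Interpolate at f = 1/2 with slerp weights a = sin((1−f)δ)/sin δ ≈ 0.537, b = sin(fδ)/sin δ ≈ 0.537.
p = a·p₁ + b·p₂ ≈ (0.956, 0.172, -0.239); φ = arcsin(p_z) ≈ -13.81°, λ = atan2(p_y, p_x) ≈ 10.22°.

≈ lat -14°, lon 10°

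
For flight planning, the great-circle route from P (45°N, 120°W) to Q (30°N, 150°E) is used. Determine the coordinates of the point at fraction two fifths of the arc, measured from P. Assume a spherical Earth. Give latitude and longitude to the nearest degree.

≈ (49°N, 161°W)

From cos δ = sin φ₁ sin φ₂ + cos φ₁ cos φ₂ cos Δλ, the central angle is δ ≈ 1.209 rad (69.3°).
Interpolate at f = 2/5 with slerp weights a = sin((1−f)δ)/sin δ ≈ 0.709, b = sin(fδ)/sin δ ≈ 0.497.
p = a·p₁ + b·p₂ ≈ (-0.624, -0.219, 0.750); φ = arcsin(p_z) ≈ 48.61°, λ = atan2(p_y, p_x) ≈ -160.64°.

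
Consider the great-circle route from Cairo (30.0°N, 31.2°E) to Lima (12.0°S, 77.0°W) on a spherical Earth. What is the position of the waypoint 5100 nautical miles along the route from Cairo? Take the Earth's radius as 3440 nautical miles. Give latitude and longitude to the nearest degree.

≈ 1°N, 54°W

Convert each endpoint to a unit vector on the sphere (x = cos φ cos λ, y = cos φ sin λ, z = sin φ).
The central angle between the endpoints is δ = arccos(p₁·p₂) ≈ 1.948 rad (111.6°). The total great-circle distance is δ·R ≈ 1.948 × 3440 ≈ 6702 nmi, so the target fraction is f = 5100/6702 ≈ 0.761.
Interpolate at f ≈ 0.761 with slerp weights a = sin((1−f)δ)/sin δ ≈ 0.483, b = sin(fδ)/sin δ ≈ 1.072.
p = a·p₁ + b·p₂ ≈ (0.594, -0.805, 0.019); φ = arcsin(p_z) ≈ 1.07°, λ = atan2(p_y, p_x) ≈ -53.58°.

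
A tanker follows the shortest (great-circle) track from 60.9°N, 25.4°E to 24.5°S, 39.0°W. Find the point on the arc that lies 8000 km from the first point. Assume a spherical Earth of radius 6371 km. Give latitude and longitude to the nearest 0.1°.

Convert each endpoint to a unit vector on the sphere (x = cos φ cos λ, y = cos φ sin λ, z = sin φ).
The central angle between the endpoints is δ = arccos(p₁·p₂) ≈ 1.743 rad (99.9°). The total great-circle distance is δ·R ≈ 1.743 × 6371 ≈ 11103 km, so the target fraction is f = 8000/11103 ≈ 0.721.
Interpolate at f ≈ 0.721 with slerp weights a = sin((1−f)δ)/sin δ ≈ 0.475, b = sin(fδ)/sin δ ≈ 0.965.
p = a·p₁ + b·p₂ ≈ (0.891, -0.454, 0.015); φ = arcsin(p_z) ≈ 0.85°, λ = atan2(p_y, p_x) ≈ -26.97°.

≈ 0.9°N, 27.0°W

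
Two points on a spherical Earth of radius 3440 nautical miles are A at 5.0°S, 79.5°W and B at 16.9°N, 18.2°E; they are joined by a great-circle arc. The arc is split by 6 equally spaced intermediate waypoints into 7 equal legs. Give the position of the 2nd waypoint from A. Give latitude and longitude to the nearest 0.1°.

≈ 3.2°N, 52.5°W

Write both endpoints as unit vectors p₁, p₂ with components (cos φ cos λ, cos φ sin λ, sin φ).
The central angle between the endpoints is δ = arccos(p₁·p₂) ≈ 1.724 rad (98.8°).
Interpolate at f = 2/7 with slerp weights a = sin((1−f)δ)/sin δ ≈ 0.954, b = sin(fδ)/sin δ ≈ 0.479.
p = a·p₁ + b·p₂ ≈ (0.608, -0.792, 0.056); φ = arcsin(p_z) ≈ 3.21°, λ = atan2(p_y, p_x) ≈ -52.46°.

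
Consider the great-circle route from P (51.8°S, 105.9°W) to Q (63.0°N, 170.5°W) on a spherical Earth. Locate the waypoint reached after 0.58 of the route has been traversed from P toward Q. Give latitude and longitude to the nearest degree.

The haversine formula gives a central angle δ ≈ 2.189 rad (125.4°) between the endpoints.
Interpolate at f = 0.58 with slerp weights a = sin((1−f)δ)/sin δ ≈ 0.976, b = sin(fδ)/sin δ ≈ 1.172.
p = a·p₁ + b·p₂ ≈ (-0.690, -0.668, 0.277); φ = arcsin(p_z) ≈ 16.10°, λ = atan2(p_y, p_x) ≈ -135.92°.

≈ (16°N, 136°W)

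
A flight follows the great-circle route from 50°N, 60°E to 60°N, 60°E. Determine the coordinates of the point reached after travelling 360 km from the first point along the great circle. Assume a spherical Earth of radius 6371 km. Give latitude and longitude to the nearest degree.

Convert each endpoint to a unit vector on the sphere (x = cos φ cos λ, y = cos φ sin λ, z = sin φ).
The central angle between the endpoints is δ = arccos(p₁·p₂) ≈ 0.175 rad (10.0°). The total great-circle distance is δ·R ≈ 0.175 × 6371 ≈ 1112 km, so the target fraction is f = 360/1112 ≈ 0.324.
Interpolate at f ≈ 0.324 with slerp weights a = sin((1−f)δ)/sin δ ≈ 0.678, b = sin(fδ)/sin δ ≈ 0.325.
p = a·p₁ + b·p₂ ≈ (0.299, 0.518, 0.801); φ = arcsin(p_z) ≈ 53.24°, λ = atan2(p_y, p_x) ≈ 60.00°.

≈ 53°N, 60°E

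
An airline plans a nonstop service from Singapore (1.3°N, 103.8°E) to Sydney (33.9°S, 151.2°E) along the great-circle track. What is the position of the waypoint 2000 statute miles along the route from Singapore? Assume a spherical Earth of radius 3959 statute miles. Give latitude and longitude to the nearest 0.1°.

Write both endpoints as unit vectors p₁, p₂ with components (cos φ cos λ, cos φ sin λ, sin φ).
The central angle between the endpoints is δ = arccos(p₁·p₂) ≈ 0.990 rad (56.7°). The total great-circle distance is δ·R ≈ 0.990 × 3959 ≈ 3918 mi, so the target fraction is f = 2000/3918 ≈ 0.510.
Interpolate at f ≈ 0.510 with slerp weights a = sin((1−f)δ)/sin δ ≈ 0.557, b = sin(fδ)/sin δ ≈ 0.579.
p = a·p₁ + b·p₂ ≈ (-0.554, 0.772, -0.310); φ = arcsin(p_z) ≈ -18.08°, λ = atan2(p_y, p_x) ≈ 125.65°.

≈ 18.1°S, 125.6°E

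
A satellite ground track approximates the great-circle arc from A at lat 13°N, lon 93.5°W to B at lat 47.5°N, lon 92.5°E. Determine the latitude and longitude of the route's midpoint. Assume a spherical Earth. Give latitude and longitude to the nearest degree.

Write both endpoints as unit vectors p₁, p₂ with components (cos φ cos λ, cos φ sin λ, sin φ).
The central angle between the endpoints is δ = arccos(p₁·p₂) ≈ 2.082 rad (119.3°).
Interpolate at f = 1/2 with slerp weights a = sin((1−f)δ)/sin δ ≈ 0.989, b = sin(fδ)/sin δ ≈ 0.989.
p = a·p₁ + b·p₂ ≈ (-0.088, -0.294, 0.952); φ = arcsin(p_z) ≈ 72.11°, λ = atan2(p_y, p_x) ≈ -106.64°.

≈ lat 72°N, lon 107°W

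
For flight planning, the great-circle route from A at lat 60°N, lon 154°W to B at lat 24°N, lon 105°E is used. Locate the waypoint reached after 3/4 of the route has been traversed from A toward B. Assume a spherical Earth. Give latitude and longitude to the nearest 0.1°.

≈ lat 39.6°N, lon 117.2°E

The haversine formula gives a central angle δ ≈ 1.303 rad (74.6°) between the endpoints.
Interpolate at f = 3/4 with slerp weights a = sin((1−f)δ)/sin δ ≈ 0.332, b = sin(fδ)/sin δ ≈ 0.860.
p = a·p₁ + b·p₂ ≈ (-0.352, 0.686, 0.637); φ = arcsin(p_z) ≈ 39.56°, λ = atan2(p_y, p_x) ≈ 117.19°.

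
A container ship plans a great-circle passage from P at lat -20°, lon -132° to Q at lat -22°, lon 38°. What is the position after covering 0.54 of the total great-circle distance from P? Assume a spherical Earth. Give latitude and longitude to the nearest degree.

≈ lat -76°, lon -27°

Convert each endpoint to a unit vector on the sphere (x = cos φ cos λ, y = cos φ sin λ, z = sin φ).
The central angle between the endpoints is δ = arccos(p₁·p₂) ≈ 2.389 rad (136.9°).
Interpolate at f = 0.54 with slerp weights a = sin((1−f)δ)/sin δ ≈ 1.303, b = sin(fδ)/sin δ ≈ 1.406.
p = a·p₁ + b·p₂ ≈ (0.208, -0.108, -0.972); φ = arcsin(p_z) ≈ -76.47°, λ = atan2(p_y, p_x) ≈ -27.38°.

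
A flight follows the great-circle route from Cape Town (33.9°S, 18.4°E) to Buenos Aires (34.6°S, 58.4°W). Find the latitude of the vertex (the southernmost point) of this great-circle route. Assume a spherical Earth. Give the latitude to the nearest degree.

≈ 41°S

The great circle lies in the plane with unit normal n̂ = (p₁ × p₂)/|p₁ × p₂|.
Here n̂_z ≈ -0.755; the vertex latitude is φ_max = arccos|n̂_z| ≈ 41.0°.
Check via Clairaut: cos φ_max = |cos φ₁| · sin C = cos(33.9°)·sin(114.6°) ≈ 0.755, again giving ≈ 41.0°.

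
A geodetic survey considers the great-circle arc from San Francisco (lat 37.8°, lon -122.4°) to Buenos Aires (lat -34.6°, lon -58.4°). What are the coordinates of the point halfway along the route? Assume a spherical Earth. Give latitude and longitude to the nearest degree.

Write both endpoints as unit vectors p₁, p₂ with components (cos φ cos λ, cos φ sin λ, sin φ).
The central angle between the endpoints is δ = arccos(p₁·p₂) ≈ 1.634 rad (93.6°).
Interpolate at f = 1/2 with slerp weights a = sin((1−f)δ)/sin δ ≈ 0.730, b = sin(fδ)/sin δ ≈ 0.730.
p = a·p₁ + b·p₂ ≈ (0.006, -0.999, 0.033); φ = arcsin(p_z) ≈ 1.89°, λ = atan2(p_y, p_x) ≈ -89.67°.

≈ lat 2°, lon -90°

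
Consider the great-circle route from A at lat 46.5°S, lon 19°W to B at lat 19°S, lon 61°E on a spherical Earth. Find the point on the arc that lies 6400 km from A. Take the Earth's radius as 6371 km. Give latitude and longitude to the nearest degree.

≈ lat 27°S, lon 51°E

Write both endpoints as unit vectors p₁, p₂ with components (cos φ cos λ, cos φ sin λ, sin φ).
The central angle between the endpoints is δ = arccos(p₁·p₂) ≈ 1.214 rad (69.6°). The total great-circle distance is δ·R ≈ 1.214 × 6371 ≈ 7735 km, so the target fraction is f = 6400/7735 ≈ 0.827.
Interpolate at f ≈ 0.827 with slerp weights a = sin((1−f)δ)/sin δ ≈ 0.222, b = sin(fδ)/sin δ ≈ 0.901.
p = a·p₁ + b·p₂ ≈ (0.557, 0.695, -0.454); φ = arcsin(p_z) ≈ -27.02°, λ = atan2(p_y, p_x) ≈ 51.27°.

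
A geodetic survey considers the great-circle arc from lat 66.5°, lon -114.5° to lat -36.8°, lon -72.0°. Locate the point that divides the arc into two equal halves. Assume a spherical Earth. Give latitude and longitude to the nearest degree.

Convert each endpoint to a unit vector on the sphere (x = cos φ cos λ, y = cos φ sin λ, z = sin φ).
The central angle between the endpoints is δ = arccos(p₁·p₂) ≈ 1.890 rad (108.3°).
Interpolate at f = 1/2 with slerp weights a = sin((1−f)δ)/sin δ ≈ 0.854, b = sin(fδ)/sin δ ≈ 0.854.
p = a·p₁ + b·p₂ ≈ (0.070, -0.960, 0.272); φ = arcsin(p_z) ≈ 15.75°, λ = atan2(p_y, p_x) ≈ -85.82°.

≈ lat 16°, lon -86°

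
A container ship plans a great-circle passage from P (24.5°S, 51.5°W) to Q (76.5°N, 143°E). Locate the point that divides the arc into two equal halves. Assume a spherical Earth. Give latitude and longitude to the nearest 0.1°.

From cos δ = sin φ₁ sin φ₂ + cos φ₁ cos φ₂ cos Δλ, the central angle is δ ≈ 2.225 rad (127.5°).
Interpolate at f = 1/2 with slerp weights a = sin((1−f)δ)/sin δ ≈ 1.131, b = sin(fδ)/sin δ ≈ 1.131.
p = a·p₁ + b·p₂ ≈ (0.430, -0.646, 0.631); φ = arcsin(p_z) ≈ 39.09°, λ = atan2(p_y, p_x) ≈ -56.38°.

≈ (39.1°N, 56.4°W)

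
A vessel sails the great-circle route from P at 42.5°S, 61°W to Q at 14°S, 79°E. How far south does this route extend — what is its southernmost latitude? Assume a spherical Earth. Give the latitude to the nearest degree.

The great circle lies in the plane with unit normal n̂ = (p₁ × p₂)/|p₁ × p₂|.
Here n̂_z ≈ +0.498; the vertex latitude is φ_max = arccos|n̂_z| ≈ 60.1°.
Check via Clairaut: cos φ_max = |cos φ₁| · sin C = cos(42.5°)·sin(137.5°) ≈ 0.498, again giving ≈ 60.1°.

≈ 60°S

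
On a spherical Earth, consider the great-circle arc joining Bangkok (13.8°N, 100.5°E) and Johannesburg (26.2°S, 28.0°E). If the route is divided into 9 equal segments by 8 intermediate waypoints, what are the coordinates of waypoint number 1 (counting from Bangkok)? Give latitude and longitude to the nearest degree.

From cos δ = sin φ₁ sin φ₂ + cos φ₁ cos φ₂ cos Δλ, the central angle is δ ≈ 1.413 rad (81.0°).
Interpolate at f = 1/9 with slerp weights a = sin((1−f)δ)/sin δ ≈ 0.963, b = sin(fδ)/sin δ ≈ 0.158.
p = a·p₁ + b·p₂ ≈ (-0.045, 0.986, 0.160); φ = arcsin(p_z) ≈ 9.19°, λ = atan2(p_y, p_x) ≈ 92.61°.

≈ 9°N, 93°E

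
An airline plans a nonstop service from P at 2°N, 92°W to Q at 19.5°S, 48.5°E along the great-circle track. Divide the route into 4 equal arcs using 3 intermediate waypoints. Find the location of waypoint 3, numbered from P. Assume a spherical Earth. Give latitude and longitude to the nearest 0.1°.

≈ 26.9°S, 11.8°E

The haversine formula gives a central angle δ ≈ 2.402 rad (137.6°) between the endpoints.
Interpolate at f = 3/4 with slerp weights a = sin((1−f)δ)/sin δ ≈ 0.838, b = sin(fδ)/sin δ ≈ 1.444.
p = a·p₁ + b·p₂ ≈ (0.873, 0.182, -0.453); φ = arcsin(p_z) ≈ -26.92°, λ = atan2(p_y, p_x) ≈ 11.81°.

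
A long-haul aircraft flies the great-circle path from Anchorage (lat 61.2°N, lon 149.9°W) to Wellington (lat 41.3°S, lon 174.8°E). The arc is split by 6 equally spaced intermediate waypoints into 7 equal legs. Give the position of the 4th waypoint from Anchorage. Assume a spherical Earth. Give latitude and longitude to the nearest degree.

The haversine formula gives a central angle δ ≈ 1.858 rad (106.4°) between the endpoints.
Interpolate at f = 4/7 with slerp weights a = sin((1−f)δ)/sin δ ≈ 0.745, b = sin(fδ)/sin δ ≈ 0.910.
p = a·p₁ + b·p₂ ≈ (-0.992, -0.118, 0.052); φ = arcsin(p_z) ≈ 2.99°, λ = atan2(p_y, p_x) ≈ -173.21°.

≈ lat 3°N, lon 173°W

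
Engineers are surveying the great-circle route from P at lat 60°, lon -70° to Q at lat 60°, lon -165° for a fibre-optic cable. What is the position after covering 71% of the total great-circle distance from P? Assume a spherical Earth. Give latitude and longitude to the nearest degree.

≈ lat 67°, lon -141°

Write both endpoints as unit vectors p₁, p₂ with components (cos φ cos λ, cos φ sin λ, sin φ).
The central angle between the endpoints is δ = arccos(p₁·p₂) ≈ 0.755 rad (43.3°).
Interpolate at f = 0.71 with slerp weights a = sin((1−f)δ)/sin δ ≈ 0.317, b = sin(fδ)/sin δ ≈ 0.745.
p = a·p₁ + b·p₂ ≈ (-0.306, -0.245, 0.920); φ = arcsin(p_z) ≈ 66.92°, λ = atan2(p_y, p_x) ≈ -141.25°.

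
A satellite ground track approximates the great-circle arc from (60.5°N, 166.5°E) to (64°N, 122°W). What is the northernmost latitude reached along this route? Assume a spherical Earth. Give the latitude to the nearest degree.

≈ 67°N

The great circle lies in the plane with unit normal n̂ = (p₁ × p₂)/|p₁ × p₂|.
Here n̂_z ≈ +0.390; the vertex latitude is φ_max = arccos|n̂_z| ≈ 67.1°.
Check via Clairaut: cos φ_max = |cos φ₁| · sin C = cos(60.5°)·sin(52.3°) ≈ 0.390, again giving ≈ 67.1°.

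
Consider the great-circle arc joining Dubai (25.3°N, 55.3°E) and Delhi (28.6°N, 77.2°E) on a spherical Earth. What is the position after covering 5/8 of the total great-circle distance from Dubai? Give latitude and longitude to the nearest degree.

From cos δ = sin φ₁ sin φ₂ + cos φ₁ cos φ₂ cos Δλ, the central angle is δ ≈ 0.345 rad (19.8°).
Interpolate at f = 5/8 with slerp weights a = sin((1−f)δ)/sin δ ≈ 0.381, b = sin(fδ)/sin δ ≈ 0.633.
p = a·p₁ + b·p₂ ≈ (0.319, 0.825, 0.466); φ = arcsin(p_z) ≈ 27.77°, λ = atan2(p_y, p_x) ≈ 68.84°.

≈ 28°N, 69°E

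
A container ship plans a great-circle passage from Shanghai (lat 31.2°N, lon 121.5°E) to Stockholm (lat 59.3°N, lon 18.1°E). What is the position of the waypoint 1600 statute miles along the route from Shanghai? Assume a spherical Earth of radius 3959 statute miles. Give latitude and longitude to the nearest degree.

≈ lat 50°N, lon 103°E

Write both endpoints as unit vectors p₁, p₂ with components (cos φ cos λ, cos φ sin λ, sin φ).
The central angle between the endpoints is δ = arccos(p₁·p₂) ≈ 1.219 rad (69.9°). The total great-circle distance is δ·R ≈ 1.219 × 3959 ≈ 4828 mi, so the target fraction is f = 1600/4828 ≈ 0.331.
Interpolate at f ≈ 0.331 with slerp weights a = sin((1−f)δ)/sin δ ≈ 0.775, b = sin(fδ)/sin δ ≈ 0.419.
p = a·p₁ + b·p₂ ≈ (-0.143, 0.632, 0.762); φ = arcsin(p_z) ≈ 49.62°, λ = atan2(p_y, p_x) ≈ 102.77°.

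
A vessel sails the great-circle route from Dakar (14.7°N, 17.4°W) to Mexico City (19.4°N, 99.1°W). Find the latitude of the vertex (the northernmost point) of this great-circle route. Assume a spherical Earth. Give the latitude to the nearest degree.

The great circle lies in the plane with unit normal n̂ = (p₁ × p₂)/|p₁ × p₂|.
Here n̂_z ≈ -0.925; the vertex latitude is φ_max = arccos|n̂_z| ≈ 22.4°.

≈ 22°N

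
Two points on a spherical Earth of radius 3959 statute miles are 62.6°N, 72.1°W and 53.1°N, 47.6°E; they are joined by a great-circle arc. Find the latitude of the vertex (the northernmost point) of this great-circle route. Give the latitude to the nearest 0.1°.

≈ 73.0°N

The great circle lies in the plane with unit normal n̂ = (p₁ × p₂)/|p₁ × p₂|.
Here n̂_z ≈ +0.293; the vertex latitude is φ_max = arccos|n̂_z| ≈ 73.0°.
Check via Clairaut: cos φ_max = |cos φ₁| · sin C = cos(62.6°)·sin(39.5°) ≈ 0.293, again giving ≈ 73.0°.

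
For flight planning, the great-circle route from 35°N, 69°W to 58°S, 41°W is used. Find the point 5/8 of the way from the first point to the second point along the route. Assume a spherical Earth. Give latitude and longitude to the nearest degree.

≈ 24°S, 55°W

The haversine formula gives a central angle δ ≈ 1.674 rad (95.9°) between the endpoints.
Interpolate at f = 5/8 with slerp weights a = sin((1−f)δ)/sin δ ≈ 0.591, b = sin(fδ)/sin δ ≈ 0.870.
p = a·p₁ + b·p₂ ≈ (0.521, -0.754, -0.399); φ = arcsin(p_z) ≈ -23.53°, λ = atan2(p_y, p_x) ≈ -55.34°.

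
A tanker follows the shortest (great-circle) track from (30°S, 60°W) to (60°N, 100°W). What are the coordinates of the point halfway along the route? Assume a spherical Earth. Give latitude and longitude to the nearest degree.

≈ (16°N, 74°W)

The haversine formula gives a central angle δ ≈ 1.672 rad (95.8°) between the endpoints.
Interpolate at f = 1/2 with slerp weights a = sin((1−f)δ)/sin δ ≈ 0.746, b = sin(fδ)/sin δ ≈ 0.746.
p = a·p₁ + b·p₂ ≈ (0.258, -0.927, 0.273); φ = arcsin(p_z) ≈ 15.84°, λ = atan2(p_y, p_x) ≈ -74.43°.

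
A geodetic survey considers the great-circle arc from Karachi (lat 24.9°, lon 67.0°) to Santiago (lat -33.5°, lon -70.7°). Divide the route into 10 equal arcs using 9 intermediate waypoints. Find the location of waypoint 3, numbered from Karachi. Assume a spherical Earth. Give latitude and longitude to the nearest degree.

≈ lat 4°, lon 28°

Write both endpoints as unit vectors p₁, p₂ with components (cos φ cos λ, cos φ sin λ, sin φ).
The central angle between the endpoints is δ = arccos(p₁·p₂) ≈ 2.485 rad (142.4°).
Interpolate at f = 3/10 with slerp weights a = sin((1−f)δ)/sin δ ≈ 1.614, b = sin(fδ)/sin δ ≈ 1.111.
p = a·p₁ + b·p₂ ≈ (0.878, 0.474, 0.067); φ = arcsin(p_z) ≈ 3.82°, λ = atan2(p_y, p_x) ≈ 28.35°.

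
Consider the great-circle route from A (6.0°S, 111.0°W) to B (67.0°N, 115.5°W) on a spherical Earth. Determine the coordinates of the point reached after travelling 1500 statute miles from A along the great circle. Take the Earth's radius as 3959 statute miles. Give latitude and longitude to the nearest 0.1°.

≈ (15.7°N, 111.7°W)

The haversine formula gives a central angle δ ≈ 1.275 rad (73.1°) between the endpoints. The total great-circle distance is δ·R ≈ 1.275 × 3959 ≈ 5049 mi, so the target fraction is f = 1500/5049 ≈ 0.297.
Interpolate at f ≈ 0.297 with slerp weights a = sin((1−f)δ)/sin δ ≈ 0.816, b = sin(fδ)/sin δ ≈ 0.387.
p = a·p₁ + b·p₂ ≈ (-0.356, -0.894, 0.271); φ = arcsin(p_z) ≈ 15.70°, λ = atan2(p_y, p_x) ≈ -111.71°.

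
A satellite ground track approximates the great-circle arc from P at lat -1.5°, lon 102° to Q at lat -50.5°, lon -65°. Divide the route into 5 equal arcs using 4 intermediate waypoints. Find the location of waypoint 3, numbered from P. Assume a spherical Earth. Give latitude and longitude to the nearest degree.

≈ lat -74°, lon 63°

Write both endpoints as unit vectors p₁, p₂ with components (cos φ cos λ, cos φ sin λ, sin φ).
The central angle between the endpoints is δ = arccos(p₁·p₂) ≈ 2.214 rad (126.8°).
Interpolate at f = 3/5 with slerp weights a = sin((1−f)δ)/sin δ ≈ 0.967, b = sin(fδ)/sin δ ≈ 1.213.
p = a·p₁ + b·p₂ ≈ (0.125, 0.247, -0.961); φ = arcsin(p_z) ≈ -73.95°, λ = atan2(p_y, p_x) ≈ 63.13°.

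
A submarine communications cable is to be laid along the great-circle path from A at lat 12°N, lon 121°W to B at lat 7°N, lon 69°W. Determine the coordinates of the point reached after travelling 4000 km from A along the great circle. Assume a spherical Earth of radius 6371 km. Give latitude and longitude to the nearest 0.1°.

≈ lat 9.4°N, lon 84.5°W

Convert each endpoint to a unit vector on the sphere (x = cos φ cos λ, y = cos φ sin λ, z = sin φ).
The central angle between the endpoints is δ = arccos(p₁·p₂) ≈ 0.898 rad (51.5°). The total great-circle distance is δ·R ≈ 0.898 × 6371 ≈ 5722 km, so the target fraction is f = 4000/5722 ≈ 0.699.
Interpolate at f ≈ 0.699 with slerp weights a = sin((1−f)δ)/sin δ ≈ 0.341, b = sin(fδ)/sin δ ≈ 0.751.
p = a·p₁ + b·p₂ ≈ (0.095, -0.982, 0.163); φ = arcsin(p_z) ≈ 9.35°, λ = atan2(p_y, p_x) ≈ -84.47°.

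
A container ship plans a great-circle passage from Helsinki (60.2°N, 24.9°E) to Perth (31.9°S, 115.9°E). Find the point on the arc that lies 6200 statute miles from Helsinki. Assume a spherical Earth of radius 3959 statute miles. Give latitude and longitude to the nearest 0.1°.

Convert each endpoint to a unit vector on the sphere (x = cos φ cos λ, y = cos φ sin λ, z = sin φ).
The central angle between the endpoints is δ = arccos(p₁·p₂) ≈ 2.055 rad (117.8°). The total great-circle distance is δ·R ≈ 2.055 × 3959 ≈ 8138 mi, so the target fraction is f = 6200/8138 ≈ 0.762.
Interpolate at f ≈ 0.762 with slerp weights a = sin((1−f)δ)/sin δ ≈ 0.531, b = sin(fδ)/sin δ ≈ 1.130.
p = a·p₁ + b·p₂ ≈ (-0.180, 0.974, -0.136); φ = arcsin(p_z) ≈ -7.83°, λ = atan2(p_y, p_x) ≈ 100.44°.

≈ 7.8°S, 100.4°E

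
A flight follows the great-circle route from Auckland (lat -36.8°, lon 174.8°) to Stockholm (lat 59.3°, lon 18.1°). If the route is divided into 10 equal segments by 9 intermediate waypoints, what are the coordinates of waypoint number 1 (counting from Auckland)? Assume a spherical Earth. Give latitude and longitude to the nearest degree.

Convert each endpoint to a unit vector on the sphere (x = cos φ cos λ, y = cos φ sin λ, z = sin φ).
The central angle between the endpoints is δ = arccos(p₁·p₂) ≈ 2.669 rad (152.9°).
Interpolate at f = 1/10 with slerp weights a = sin((1−f)δ)/sin δ ≈ 1.481, b = sin(fδ)/sin δ ≈ 0.580.
p = a·p₁ + b·p₂ ≈ (-0.900, 0.199, -0.389); φ = arcsin(p_z) ≈ -22.86°, λ = atan2(p_y, p_x) ≈ 167.50°.

≈ lat -23°, lon 167°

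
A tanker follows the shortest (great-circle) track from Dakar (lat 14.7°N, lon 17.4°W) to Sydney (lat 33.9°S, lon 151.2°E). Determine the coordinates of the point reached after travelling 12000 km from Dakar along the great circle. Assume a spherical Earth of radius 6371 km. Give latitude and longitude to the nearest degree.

Write both endpoints as unit vectors p₁, p₂ with components (cos φ cos λ, cos φ sin λ, sin φ).
The central angle between the endpoints is δ = arccos(p₁·p₂) ≈ 2.761 rad (158.2°). The total great-circle distance is δ·R ≈ 2.761 × 6371 ≈ 17592 km, so the target fraction is f = 12000/17592 ≈ 0.682.
Interpolate at f ≈ 0.682 with slerp weights a = sin((1−f)δ)/sin δ ≈ 2.072, b = sin(fδ)/sin δ ≈ 2.563.
p = a·p₁ + b·p₂ ≈ (0.048, 0.425, -0.904); φ = arcsin(p_z) ≈ -64.65°, λ = atan2(p_y, p_x) ≈ 83.50°.

≈ lat 65°S, lon 84°E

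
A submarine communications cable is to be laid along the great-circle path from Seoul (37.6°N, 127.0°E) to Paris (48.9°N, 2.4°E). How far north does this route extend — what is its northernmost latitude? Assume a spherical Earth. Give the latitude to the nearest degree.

≈ 64°N

The great circle lies in the plane with unit normal n̂ = (p₁ × p₂)/|p₁ × p₂|.
Here n̂_z ≈ -0.435; the vertex latitude is φ_max = arccos|n̂_z| ≈ 64.2°.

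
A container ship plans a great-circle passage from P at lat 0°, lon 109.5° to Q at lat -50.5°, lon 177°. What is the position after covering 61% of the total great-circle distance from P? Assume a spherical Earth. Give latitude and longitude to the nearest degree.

Convert each endpoint to a unit vector on the sphere (x = cos φ cos λ, y = cos φ sin λ, z = sin φ).
The central angle between the endpoints is δ = arccos(p₁·p₂) ≈ 1.325 rad (75.9°).
Interpolate at f = 0.61 with slerp weights a = sin((1−f)δ)/sin δ ≈ 0.509, b = sin(fδ)/sin δ ≈ 0.745.
p = a·p₁ + b·p₂ ≈ (-0.644, 0.505, -0.575); φ = arcsin(p_z) ≈ -35.11°, λ = atan2(p_y, p_x) ≈ 141.88°.

≈ lat -35°, lon 142°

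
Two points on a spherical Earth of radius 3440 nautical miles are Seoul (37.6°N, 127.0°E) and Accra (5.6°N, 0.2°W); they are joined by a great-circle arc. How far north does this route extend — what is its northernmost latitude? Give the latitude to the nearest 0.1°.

≈ 46.3°N

The great circle lies in the plane with unit normal n̂ = (p₁ × p₂)/|p₁ × p₂|.
Here n̂_z ≈ -0.691; the vertex latitude is φ_max = arccos|n̂_z| ≈ 46.3°.
Check via Clairaut: cos φ_max = |cos φ₁| · sin C = cos(37.6°)·sin(60.7°) ≈ 0.691, again giving ≈ 46.3°.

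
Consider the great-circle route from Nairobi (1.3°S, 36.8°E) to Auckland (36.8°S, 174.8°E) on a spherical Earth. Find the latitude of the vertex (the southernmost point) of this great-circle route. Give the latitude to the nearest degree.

≈ 49°S

The great circle lies in the plane with unit normal n̂ = (p₁ × p₂)/|p₁ × p₂|.
Here n̂_z ≈ +0.658; the vertex latitude is φ_max = arccos|n̂_z| ≈ 48.8°.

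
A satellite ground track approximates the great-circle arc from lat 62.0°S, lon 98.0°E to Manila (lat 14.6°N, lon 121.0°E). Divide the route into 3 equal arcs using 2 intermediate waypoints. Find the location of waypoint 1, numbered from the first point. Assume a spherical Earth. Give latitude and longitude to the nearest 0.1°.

≈ lat 36.9°S, lon 110.3°E

Convert each endpoint to a unit vector on the sphere (x = cos φ cos λ, y = cos φ sin λ, z = sin φ).
The central angle between the endpoints is δ = arccos(p₁·p₂) ≈ 1.374 rad (78.7°).
Interpolate at f = 1/3 with slerp weights a = sin((1−f)δ)/sin δ ≈ 0.809, b = sin(fδ)/sin δ ≈ 0.451.
p = a·p₁ + b·p₂ ≈ (-0.278, 0.750, -0.600); φ = arcsin(p_z) ≈ -36.90°, λ = atan2(p_y, p_x) ≈ 110.31°.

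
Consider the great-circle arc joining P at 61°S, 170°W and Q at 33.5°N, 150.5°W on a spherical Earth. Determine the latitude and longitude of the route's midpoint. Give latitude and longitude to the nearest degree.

From cos δ = sin φ₁ sin φ₂ + cos φ₁ cos φ₂ cos Δλ, the central angle is δ ≈ 1.673 rad (95.8°).
Interpolate at f = 1/2 with slerp weights a = sin((1−f)δ)/sin δ ≈ 0.746, b = sin(fδ)/sin δ ≈ 0.746.
p = a·p₁ + b·p₂ ≈ (-0.898, -0.369, -0.241); φ = arcsin(p_z) ≈ -13.93°, λ = atan2(p_y, p_x) ≈ -157.65°.

≈ 14°S, 158°W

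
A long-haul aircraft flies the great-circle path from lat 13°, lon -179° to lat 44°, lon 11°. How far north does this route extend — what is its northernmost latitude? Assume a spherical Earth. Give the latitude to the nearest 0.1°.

The great circle lies in the plane with unit normal n̂ = (p₁ × p₂)/|p₁ × p₂|.
Here n̂_z ≈ -0.144; the vertex latitude is φ_max = arccos|n̂_z| ≈ 81.7°.
Check via Clairaut: cos φ_max = |cos φ₁| · sin C = cos(13.0°)·sin(8.5°) ≈ 0.144, again giving ≈ 81.7°.

≈ 81.7°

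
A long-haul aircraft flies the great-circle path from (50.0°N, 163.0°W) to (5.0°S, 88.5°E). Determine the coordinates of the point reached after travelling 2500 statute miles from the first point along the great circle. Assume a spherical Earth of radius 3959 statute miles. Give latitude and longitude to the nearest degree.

Write both endpoints as unit vectors p₁, p₂ with components (cos φ cos λ, cos φ sin λ, sin φ).
The central angle between the endpoints is δ = arccos(p₁·p₂) ≈ 1.844 rad (105.7°). The total great-circle distance is δ·R ≈ 1.844 × 3959 ≈ 7301 mi, so the target fraction is f = 2500/7301 ≈ 0.342.
Interpolate at f ≈ 0.342 with slerp weights a = sin((1−f)δ)/sin δ ≈ 0.973, b = sin(fδ)/sin δ ≈ 0.613.
p = a·p₁ + b·p₂ ≈ (-0.582, 0.428, 0.692); φ = arcsin(p_z) ≈ 43.76°, λ = atan2(p_y, p_x) ≈ 143.68°.

≈ (44°N, 144°E)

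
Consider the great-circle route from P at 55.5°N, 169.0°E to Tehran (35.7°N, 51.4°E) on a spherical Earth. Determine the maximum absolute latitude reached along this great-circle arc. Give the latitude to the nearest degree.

The great circle lies in the plane with unit normal n̂ = (p₁ × p₂)/|p₁ × p₂|.
Here n̂_z ≈ -0.423; the vertex latitude is φ_max = arccos|n̂_z| ≈ 65.0°.

≈ 65°N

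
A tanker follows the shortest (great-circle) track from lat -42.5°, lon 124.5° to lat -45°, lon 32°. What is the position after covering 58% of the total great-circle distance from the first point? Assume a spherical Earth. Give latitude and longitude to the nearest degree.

≈ lat -54°, lon 71°

Convert each endpoint to a unit vector on the sphere (x = cos φ cos λ, y = cos φ sin λ, z = sin φ).
The central angle between the endpoints is δ = arccos(p₁·p₂) ≈ 1.098 rad (62.9°).
Interpolate at f = 0.58 with slerp weights a = sin((1−f)δ)/sin δ ≈ 0.500, b = sin(fδ)/sin δ ≈ 0.668.
p = a·p₁ + b·p₂ ≈ (0.192, 0.554, -0.810); φ = arcsin(p_z) ≈ -54.10°, λ = atan2(p_y, p_x) ≈ 70.90°.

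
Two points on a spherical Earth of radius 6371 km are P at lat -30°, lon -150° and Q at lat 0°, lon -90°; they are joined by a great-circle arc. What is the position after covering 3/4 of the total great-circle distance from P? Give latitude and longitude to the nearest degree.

The haversine formula gives a central angle δ ≈ 1.123 rad (64.3°) between the endpoints.
Interpolate at f = 3/4 with slerp weights a = sin((1−f)δ)/sin δ ≈ 0.307, b = sin(fδ)/sin δ ≈ 0.828.
p = a·p₁ + b·p₂ ≈ (-0.231, -0.961, -0.154); φ = arcsin(p_z) ≈ -8.84°, λ = atan2(p_y, p_x) ≈ -103.49°.

≈ lat -9°, lon -103°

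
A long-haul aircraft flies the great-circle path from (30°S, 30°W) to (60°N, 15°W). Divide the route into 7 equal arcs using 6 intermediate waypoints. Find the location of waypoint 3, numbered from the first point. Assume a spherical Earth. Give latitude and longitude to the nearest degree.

Write both endpoints as unit vectors p₁, p₂ with components (cos φ cos λ, cos φ sin λ, sin φ).
The central angle between the endpoints is δ = arccos(p₁·p₂) ≈ 1.586 rad (90.8°).
Interpolate at f = 3/7 with slerp weights a = sin((1−f)δ)/sin δ ≈ 0.787, b = sin(fδ)/sin δ ≈ 0.628.
p = a·p₁ + b·p₂ ≈ (0.894, -0.422, 0.151); φ = arcsin(p_z) ≈ 8.67°, λ = atan2(p_y, p_x) ≈ -25.28°.

≈ (9°N, 25°W)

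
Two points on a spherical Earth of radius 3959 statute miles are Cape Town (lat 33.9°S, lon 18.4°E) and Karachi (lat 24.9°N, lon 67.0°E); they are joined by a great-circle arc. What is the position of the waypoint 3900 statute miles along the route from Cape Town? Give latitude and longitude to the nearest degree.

≈ lat 10°N, lon 55°E

Write both endpoints as unit vectors p₁, p₂ with components (cos φ cos λ, cos φ sin λ, sin φ).
The central angle between the endpoints is δ = arccos(p₁·p₂) ≈ 1.305 rad (74.7°). The total great-circle distance is δ·R ≈ 1.305 × 3959 ≈ 5165 mi, so the target fraction is f = 3900/5165 ≈ 0.755.
Interpolate at f ≈ 0.755 with slerp weights a = sin((1−f)δ)/sin δ ≈ 0.326, b = sin(fδ)/sin δ ≈ 0.864.
p = a·p₁ + b·p₂ ≈ (0.563, 0.806, 0.182); φ = arcsin(p_z) ≈ 10.49°, λ = atan2(p_y, p_x) ≈ 55.10°.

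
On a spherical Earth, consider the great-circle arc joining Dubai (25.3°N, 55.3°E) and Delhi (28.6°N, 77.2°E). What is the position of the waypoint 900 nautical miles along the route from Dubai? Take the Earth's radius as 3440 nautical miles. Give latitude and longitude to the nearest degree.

≈ 28°N, 72°E

Write both endpoints as unit vectors p₁, p₂ with components (cos φ cos λ, cos φ sin λ, sin φ).
The central angle between the endpoints is δ = arccos(p₁·p₂) ≈ 0.345 rad (19.8°). The total great-circle distance is δ·R ≈ 0.345 × 3440 ≈ 1187 nmi, so the target fraction is f = 900/1187 ≈ 0.758.
Interpolate at f ≈ 0.758 with slerp weights a = sin((1−f)δ)/sin δ ≈ 0.246, b = sin(fδ)/sin δ ≈ 0.765.
p = a·p₁ + b·p₂ ≈ (0.276, 0.838, 0.471); φ = arcsin(p_z) ≈ 28.12°, λ = atan2(p_y, p_x) ≈ 71.80°.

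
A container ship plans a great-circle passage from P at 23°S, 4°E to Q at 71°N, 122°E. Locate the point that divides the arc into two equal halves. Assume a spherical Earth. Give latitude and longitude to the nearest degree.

Write both endpoints as unit vectors p₁, p₂ with components (cos φ cos λ, cos φ sin λ, sin φ).
The central angle between the endpoints is δ = arccos(p₁·p₂) ≈ 2.106 rad (120.7°).
Interpolate at f = 1/2 with slerp weights a = sin((1−f)δ)/sin δ ≈ 1.010, b = sin(fδ)/sin δ ≈ 1.010.
p = a·p₁ + b·p₂ ≈ (0.753, 0.344, 0.560); φ = arcsin(p_z) ≈ 34.09°, λ = atan2(p_y, p_x) ≈ 24.53°.

≈ 34°N, 25°E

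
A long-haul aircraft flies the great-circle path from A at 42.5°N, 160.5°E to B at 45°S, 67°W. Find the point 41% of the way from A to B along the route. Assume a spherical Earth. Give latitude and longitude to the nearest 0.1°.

≈ 6.4°N, 145.1°W

From cos δ = sin φ₁ sin φ₂ + cos φ₁ cos φ₂ cos Δλ, the central angle is δ ≈ 2.550 rad (146.1°).
Interpolate at f = 0.41 with slerp weights a = sin((1−f)δ)/sin δ ≈ 1.789, b = sin(fδ)/sin δ ≈ 1.551.
p = a·p₁ + b·p₂ ≈ (-0.815, -0.569, 0.112); φ = arcsin(p_z) ≈ 6.42°, λ = atan2(p_y, p_x) ≈ -145.06°.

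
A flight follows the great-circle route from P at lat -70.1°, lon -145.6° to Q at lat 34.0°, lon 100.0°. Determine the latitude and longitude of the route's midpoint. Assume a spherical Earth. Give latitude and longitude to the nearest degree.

≈ lat -27°, lon 124°

Write both endpoints as unit vectors p₁, p₂ with components (cos φ cos λ, cos φ sin λ, sin φ).
The central angle between the endpoints is δ = arccos(p₁·p₂) ≈ 2.268 rad (130.0°).
Interpolate at f = 1/2 with slerp weights a = sin((1−f)δ)/sin δ ≈ 1.182, b = sin(fδ)/sin δ ≈ 1.182.
p = a·p₁ + b·p₂ ≈ (-0.502, 0.738, -0.451); φ = arcsin(p_z) ≈ -26.78°, λ = atan2(p_y, p_x) ≈ 124.24°.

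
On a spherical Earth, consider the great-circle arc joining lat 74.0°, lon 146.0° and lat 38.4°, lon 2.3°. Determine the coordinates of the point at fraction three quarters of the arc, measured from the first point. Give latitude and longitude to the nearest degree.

The haversine formula gives a central angle δ ≈ 1.134 rad (65.0°) between the endpoints.
Interpolate at f = 3/4 with slerp weights a = sin((1−f)δ)/sin δ ≈ 0.309, b = sin(fδ)/sin δ ≈ 0.829.
p = a·p₁ + b·p₂ ≈ (0.579, 0.074, 0.812); φ = arcsin(p_z) ≈ 54.29°, λ = atan2(p_y, p_x) ≈ 7.25°.

≈ lat 54°, lon 7°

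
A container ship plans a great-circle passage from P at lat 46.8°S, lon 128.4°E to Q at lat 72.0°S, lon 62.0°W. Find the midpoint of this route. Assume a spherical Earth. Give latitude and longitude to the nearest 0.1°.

≈ lat 77.1°S, lon 136.7°E

Write both endpoints as unit vectors p₁, p₂ with components (cos φ cos λ, cos φ sin λ, sin φ).
The central angle between the endpoints is δ = arccos(p₁·p₂) ≈ 1.064 rad (61.0°).
Interpolate at f = 1/2 with slerp weights a = sin((1−f)δ)/sin δ ≈ 0.580, b = sin(fδ)/sin δ ≈ 0.580.
p = a·p₁ + b·p₂ ≈ (-0.163, 0.153, -0.975); φ = arcsin(p_z) ≈ -77.10°, λ = atan2(p_y, p_x) ≈ 136.74°.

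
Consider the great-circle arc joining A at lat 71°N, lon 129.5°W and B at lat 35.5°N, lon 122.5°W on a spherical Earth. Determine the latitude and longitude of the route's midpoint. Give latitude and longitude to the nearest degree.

≈ lat 53°N, lon 124°W

Convert each endpoint to a unit vector on the sphere (x = cos φ cos λ, y = cos φ sin λ, z = sin φ).
The central angle between the endpoints is δ = arccos(p₁·p₂) ≈ 0.623 rad (35.7°).
Interpolate at f = 1/2 with slerp weights a = sin((1−f)δ)/sin δ ≈ 0.525, b = sin(fδ)/sin δ ≈ 0.525.
p = a·p₁ + b·p₂ ≈ (-0.339, -0.493, 0.802); φ = arcsin(p_z) ≈ 53.29°, λ = atan2(p_y, p_x) ≈ -124.50°.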